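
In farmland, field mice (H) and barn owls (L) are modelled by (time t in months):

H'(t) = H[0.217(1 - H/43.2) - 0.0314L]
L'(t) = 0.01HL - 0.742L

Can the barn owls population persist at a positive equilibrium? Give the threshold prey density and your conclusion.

The predator equation gives dL/dt > 0 only when H > 0.742/0.01 = 74.2.
Without the predator, H → K = 43.2. Since 43.2 < 74.2, the predator cannot invade.

Threshold H = 74.2; K < 74.2, so no, the predator goes extinct.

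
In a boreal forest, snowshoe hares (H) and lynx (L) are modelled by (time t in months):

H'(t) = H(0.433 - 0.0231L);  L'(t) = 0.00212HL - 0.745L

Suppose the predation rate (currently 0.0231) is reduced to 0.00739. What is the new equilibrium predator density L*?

At the interior fixed point, setting dH/dt = 0 with H > 0 fixes L* = (prey growth rate)/(HL coefficient) — independent of the other coefficients.
With the change, L* = 0.433/0.00739 = 58.6; it rises from 18.7.

L* ≈ 58.6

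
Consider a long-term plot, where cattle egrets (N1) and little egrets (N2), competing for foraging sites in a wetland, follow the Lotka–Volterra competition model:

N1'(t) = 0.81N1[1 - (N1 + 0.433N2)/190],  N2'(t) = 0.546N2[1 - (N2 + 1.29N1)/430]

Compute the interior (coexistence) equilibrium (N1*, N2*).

Setting both brackets to zero gives the nullclines N1 + 0.433N2 = 190 and 1.29N1 + N2 = 430.
Substituting N2 = 430 - 1.29N1 into the first: N1(1 - 0.433·1.29) = 190 - 0.433·430.
So N1* = 3.81/0.441 = 8.63, and then N2* = 430 - 1.29·8.63 = 419.

N1* ≈ 8.63, N2* ≈ 419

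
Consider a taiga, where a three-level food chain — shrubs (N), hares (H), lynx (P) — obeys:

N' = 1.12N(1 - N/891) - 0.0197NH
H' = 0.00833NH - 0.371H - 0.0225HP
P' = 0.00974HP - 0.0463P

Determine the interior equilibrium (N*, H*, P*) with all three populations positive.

From dP/dt = 0: 0.00974H* = 0.0463, so H* = 4.75.
From dN/dt = 0: 1.12(1 - N*/891) = 0.0197·4.75, giving N* = 891·(1 - 0.0836) = 817.
From dH/dt = 0: 0.00833·817 - 0.371 = 0.0225P*, so P* = 6.43/0.0225 = 286.

N* ≈ 817, H* ≈ 4.75, P* ≈ 286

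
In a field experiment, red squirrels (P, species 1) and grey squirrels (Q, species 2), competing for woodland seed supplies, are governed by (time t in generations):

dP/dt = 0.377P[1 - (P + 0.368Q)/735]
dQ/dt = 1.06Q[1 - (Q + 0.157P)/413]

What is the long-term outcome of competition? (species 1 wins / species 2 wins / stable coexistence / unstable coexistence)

stable coexistence

Compare the nullcline intercepts: K1/α12 = 735/0.368 = 2000 > K2 = 413; K2/α21 = 413/0.157 = 2630 > K1 = 735.
Since both inequalities hold, each species can invade when rare, so the interior equilibrium is stable.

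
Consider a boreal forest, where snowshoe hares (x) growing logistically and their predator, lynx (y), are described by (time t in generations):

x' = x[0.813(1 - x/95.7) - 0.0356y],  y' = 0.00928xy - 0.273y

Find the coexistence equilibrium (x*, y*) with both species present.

x* ≈ 29.4, y* ≈ 15.8

From dy/dt = 0 with y > 0: 0.00928x* = 0.273, so x* = 29.4.
Substitute into dx/dt = 0: 0.813(1 - 29.4/95.7) = 0.0356y*.
The bracket is 0.693, giving y* = 0.563/0.0356 = 15.8.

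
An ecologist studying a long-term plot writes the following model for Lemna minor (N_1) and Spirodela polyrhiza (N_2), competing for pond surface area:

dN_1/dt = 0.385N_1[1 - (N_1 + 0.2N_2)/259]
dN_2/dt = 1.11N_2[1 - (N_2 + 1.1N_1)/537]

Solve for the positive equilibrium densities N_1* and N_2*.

Setting both brackets to zero gives the nullclines N_1 + 0.2N_2 = 259 and 1.1N_1 + N_2 = 537.
Substituting N_2 = 537 - 1.1N_1 into the first: N_1(1 - 0.2·1.1) = 259 - 0.2·537.
So N_1* = 152/0.78 = 194, and then N_2* = 537 - 1.1·194 = 323.

N_1* ≈ 194, N_2* ≈ 323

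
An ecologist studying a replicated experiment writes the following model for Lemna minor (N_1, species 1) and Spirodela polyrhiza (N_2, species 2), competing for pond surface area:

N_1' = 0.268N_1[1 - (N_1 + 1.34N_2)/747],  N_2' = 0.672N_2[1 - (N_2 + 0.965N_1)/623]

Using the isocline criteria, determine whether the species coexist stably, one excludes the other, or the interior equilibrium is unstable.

Compare the nullcline intercepts: K1/α12 = 747/1.34 = 557 < K2 = 623; K2/α21 = 623/0.965 = 646 < K1 = 747.
Since both are reversed, neither can invade when rare; the interior point is a saddle.

unstable coexistence (outcome depends on initial conditions)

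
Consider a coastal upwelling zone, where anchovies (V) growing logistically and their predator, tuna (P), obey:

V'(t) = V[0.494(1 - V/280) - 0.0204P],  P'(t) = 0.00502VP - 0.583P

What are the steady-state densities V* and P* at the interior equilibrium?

V* ≈ 116, P* ≈ 14.2

From dP/dt = 0 with P > 0: 0.00502V* = 0.583, so V* = 116.
Substitute into dV/dt = 0: 0.494(1 - 116/280) = 0.0204P*.
The bracket is 0.585, giving P* = 0.289/0.0204 = 14.2.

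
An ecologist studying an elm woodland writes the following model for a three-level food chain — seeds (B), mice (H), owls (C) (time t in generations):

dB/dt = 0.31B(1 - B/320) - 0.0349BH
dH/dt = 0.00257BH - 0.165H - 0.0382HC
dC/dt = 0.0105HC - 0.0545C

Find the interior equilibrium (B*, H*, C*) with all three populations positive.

From dC/dt = 0: 0.0105H* = 0.0545, so H* = 5.19.
From dB/dt = 0: 0.31(1 - B*/320) = 0.0349·5.19, giving B* = 320·(1 - 0.584) = 133.
From dH/dt = 0: 0.00257·133 - 0.165 = 0.0382C*, so C* = 0.177/0.0382 = 4.63.

B* ≈ 133, H* ≈ 5.19, C* ≈ 4.63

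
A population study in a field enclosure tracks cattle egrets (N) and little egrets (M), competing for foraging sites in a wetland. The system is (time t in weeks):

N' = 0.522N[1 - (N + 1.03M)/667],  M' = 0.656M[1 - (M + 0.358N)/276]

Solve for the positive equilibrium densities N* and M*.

N* ≈ 606, M* ≈ 59

Setting both brackets to zero gives the nullclines N + 1.03M = 667 and 0.358N + M = 276.
Substituting M = 276 - 0.358N into the first: N(1 - 1.03·0.358) = 667 - 1.03·276.
So N* = 383/0.631 = 606, and then M* = 276 - 0.358·606 = 59.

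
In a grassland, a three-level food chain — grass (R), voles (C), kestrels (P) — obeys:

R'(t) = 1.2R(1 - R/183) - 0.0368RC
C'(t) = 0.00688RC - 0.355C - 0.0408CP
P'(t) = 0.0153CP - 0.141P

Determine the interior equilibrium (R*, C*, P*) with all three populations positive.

R* ≈ 131, C* ≈ 9.22, P* ≈ 13.4

From dP/dt = 0: 0.0153C* = 0.141, so C* = 9.22.
From dR/dt = 0: 1.2(1 - R*/183) = 0.0368·9.22, giving R* = 183·(1 - 0.283) = 131.
From dC/dt = 0: 0.00688·131 - 0.355 = 0.0408P*, so P* = 0.548/0.0408 = 13.4.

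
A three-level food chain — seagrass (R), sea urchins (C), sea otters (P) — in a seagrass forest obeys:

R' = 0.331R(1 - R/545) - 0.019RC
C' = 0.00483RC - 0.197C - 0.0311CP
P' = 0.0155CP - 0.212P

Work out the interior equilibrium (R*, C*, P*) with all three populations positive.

R* ≈ 117, C* ≈ 13.7, P* ≈ 11.9

From dP/dt = 0: 0.0155C* = 0.212, so C* = 13.7.
From dR/dt = 0: 0.331(1 - R*/545) = 0.019·13.7, giving R* = 545·(1 - 0.785) = 117.
From dC/dt = 0: 0.00483·117 - 0.197 = 0.0311P*, so P* = 0.369/0.0311 = 11.9.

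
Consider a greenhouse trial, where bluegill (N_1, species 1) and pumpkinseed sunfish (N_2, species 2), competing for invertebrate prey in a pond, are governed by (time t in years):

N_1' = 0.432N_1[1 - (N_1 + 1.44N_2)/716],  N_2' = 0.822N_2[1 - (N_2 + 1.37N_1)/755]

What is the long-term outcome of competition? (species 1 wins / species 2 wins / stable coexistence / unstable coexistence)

Compare the nullcline intercepts: K1/α12 = 716/1.44 = 497 < K2 = 755; K2/α21 = 755/1.37 = 551 < K1 = 716.
Since both are reversed, neither can invade when rare; the interior point is a saddle.

unstable coexistence (outcome depends on initial conditions)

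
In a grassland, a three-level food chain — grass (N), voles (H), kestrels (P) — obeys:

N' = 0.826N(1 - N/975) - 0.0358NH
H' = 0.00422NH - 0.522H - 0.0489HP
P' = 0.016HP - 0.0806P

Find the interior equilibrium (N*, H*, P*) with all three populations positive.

From dP/dt = 0: 0.016H* = 0.0806, so H* = 5.04.
From dN/dt = 0: 0.826(1 - N*/975) = 0.0358·5.04, giving N* = 975·(1 - 0.218) = 762.
From dH/dt = 0: 0.00422·762 - 0.522 = 0.0489P*, so P* = 2.69/0.0489 = 55.1.

N* ≈ 762, H* ≈ 5.04, P* ≈ 55.1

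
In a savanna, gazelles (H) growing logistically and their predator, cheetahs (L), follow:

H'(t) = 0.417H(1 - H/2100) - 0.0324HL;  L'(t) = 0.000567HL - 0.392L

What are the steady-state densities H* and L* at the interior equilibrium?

From dL/dt = 0 with L > 0: 0.000567H* = 0.392, so H* = 691.
Substitute into dH/dt = 0: 0.417(1 - 691/2100) = 0.0324L*.
The bracket is 0.671, giving L* = 0.28/0.0324 = 8.63.

H* ≈ 691, L* ≈ 8.63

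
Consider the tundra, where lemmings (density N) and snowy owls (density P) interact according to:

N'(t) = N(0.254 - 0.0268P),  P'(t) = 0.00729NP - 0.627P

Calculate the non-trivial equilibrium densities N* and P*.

N* ≈ 86, P* ≈ 9.48

Set dP/dt = 0 with P > 0: 0.00729N - 0.627 = 0, so N* = 0.627/0.00729 = 86.
Set dN/dt = 0 with N > 0: 0.254 - 0.0268P = 0, so P* = 0.254/0.0268 = 9.48.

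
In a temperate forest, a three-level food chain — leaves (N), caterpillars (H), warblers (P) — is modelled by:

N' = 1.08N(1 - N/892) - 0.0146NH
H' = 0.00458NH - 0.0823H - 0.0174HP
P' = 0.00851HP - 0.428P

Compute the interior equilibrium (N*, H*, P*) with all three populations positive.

N* ≈ 286, H* ≈ 50.3, P* ≈ 70.4

From dP/dt = 0: 0.00851H* = 0.428, so H* = 50.3.
From dN/dt = 0: 1.08(1 - N*/892) = 0.0146·50.3, giving N* = 892·(1 - 0.68) = 286.
From dH/dt = 0: 0.00458·286 - 0.0823 = 0.0174P*, so P* = 1.23/0.0174 = 70.4.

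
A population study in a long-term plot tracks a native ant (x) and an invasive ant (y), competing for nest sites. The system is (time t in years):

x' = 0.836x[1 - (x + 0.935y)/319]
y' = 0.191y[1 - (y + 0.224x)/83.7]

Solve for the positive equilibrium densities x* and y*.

x* ≈ 305, y* ≈ 15.5

Setting both brackets to zero gives the nullclines x + 0.935y = 319 and 0.224x + y = 83.7.
Substituting y = 83.7 - 0.224x into the first: x(1 - 0.935·0.224) = 319 - 0.935·83.7.
So x* = 241/0.791 = 305, and then y* = 83.7 - 0.224·305 = 15.5.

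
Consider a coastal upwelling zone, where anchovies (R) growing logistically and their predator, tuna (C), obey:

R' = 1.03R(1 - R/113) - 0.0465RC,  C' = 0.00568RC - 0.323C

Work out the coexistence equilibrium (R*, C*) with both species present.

From dC/dt = 0 with C > 0: 0.00568R* = 0.323, so R* = 56.9.
Substitute into dR/dt = 0: 1.03(1 - 56.9/113) = 0.0465C*.
The bracket is 0.497, giving C* = 0.512/0.0465 = 11.

R* ≈ 56.9, C* ≈ 11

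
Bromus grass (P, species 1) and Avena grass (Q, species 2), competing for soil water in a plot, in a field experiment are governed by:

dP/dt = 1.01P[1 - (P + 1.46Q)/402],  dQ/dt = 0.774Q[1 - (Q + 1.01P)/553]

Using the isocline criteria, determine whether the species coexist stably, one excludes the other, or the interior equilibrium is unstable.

Compare the nullcline intercepts: K1/α12 = 402/1.46 = 275 < K2 = 553; K2/α21 = 553/1.01 = 548 > K1 = 402.
Since the inequalities point opposite ways, species 2 can invade but species 1 cannot.

species 2 excludes species 1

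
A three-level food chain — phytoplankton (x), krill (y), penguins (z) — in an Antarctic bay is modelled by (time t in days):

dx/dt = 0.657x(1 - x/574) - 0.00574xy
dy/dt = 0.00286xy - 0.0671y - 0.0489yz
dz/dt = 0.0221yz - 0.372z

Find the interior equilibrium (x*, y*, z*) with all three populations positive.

From dz/dt = 0: 0.0221y* = 0.372, so y* = 16.8.
From dx/dt = 0: 0.657(1 - x*/574) = 0.00574·16.8, giving x* = 574·(1 - 0.147) = 490.
From dy/dt = 0: 0.00286·490 - 0.0671 = 0.0489z*, so z* = 1.33/0.0489 = 27.3.

x* ≈ 490, y* ≈ 16.8, z* ≈ 27.3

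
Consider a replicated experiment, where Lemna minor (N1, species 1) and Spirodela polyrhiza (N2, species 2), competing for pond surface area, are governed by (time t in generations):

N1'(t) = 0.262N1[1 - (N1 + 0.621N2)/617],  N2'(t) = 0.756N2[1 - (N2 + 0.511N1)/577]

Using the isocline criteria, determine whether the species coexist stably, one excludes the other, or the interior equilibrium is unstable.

stable coexistence

Compare the nullcline intercepts: K1/α12 = 617/0.621 = 994 > K2 = 577; K2/α21 = 577/0.511 = 1130 > K1 = 617.
Since both inequalities hold, each species can invade when rare, so the interior equilibrium is stable.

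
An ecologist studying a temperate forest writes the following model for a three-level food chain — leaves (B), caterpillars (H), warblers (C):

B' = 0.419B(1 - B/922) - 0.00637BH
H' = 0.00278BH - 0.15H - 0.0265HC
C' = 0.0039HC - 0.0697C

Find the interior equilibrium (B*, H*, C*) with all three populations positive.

B* ≈ 671, H* ≈ 17.9, C* ≈ 64.8

From dC/dt = 0: 0.0039H* = 0.0697, so H* = 17.9.
From dB/dt = 0: 0.419(1 - B*/922) = 0.00637·17.9, giving B* = 922·(1 - 0.272) = 671.
From dH/dt = 0: 0.00278·671 - 0.15 = 0.0265C*, so C* = 1.72/0.0265 = 64.8.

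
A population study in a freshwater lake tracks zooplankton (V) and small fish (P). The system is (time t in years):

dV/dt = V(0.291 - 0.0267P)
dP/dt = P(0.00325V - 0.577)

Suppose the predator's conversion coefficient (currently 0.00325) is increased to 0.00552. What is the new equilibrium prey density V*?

At the interior fixed point, setting dP/dt = 0 with P > 0 fixes V* = (predator death rate)/(VP coefficient) — independent of the other coefficients.
With the change, V* = 0.577/0.00552 = 105; it falls from 178.

V* ≈ 105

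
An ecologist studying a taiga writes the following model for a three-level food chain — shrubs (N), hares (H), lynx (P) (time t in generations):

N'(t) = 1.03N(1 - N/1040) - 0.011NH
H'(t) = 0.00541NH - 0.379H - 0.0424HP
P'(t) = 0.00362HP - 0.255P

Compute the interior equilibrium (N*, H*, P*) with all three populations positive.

From dP/dt = 0: 0.00362H* = 0.255, so H* = 70.4.
From dN/dt = 0: 1.03(1 - N*/1040) = 0.011·70.4, giving N* = 1040·(1 - 0.752) = 258.
From dH/dt = 0: 0.00541·258 - 0.379 = 0.0424P*, so P* = 1.01/0.0424 = 23.9.

N* ≈ 258, H* ≈ 70.4, P* ≈ 23.9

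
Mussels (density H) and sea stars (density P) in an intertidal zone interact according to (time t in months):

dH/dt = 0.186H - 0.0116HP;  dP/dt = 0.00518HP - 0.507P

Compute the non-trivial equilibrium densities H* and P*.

Set dP/dt = 0 with P > 0: 0.00518H - 0.507 = 0, so H* = 0.507/0.00518 = 97.9.
Set dH/dt = 0 with H > 0: 0.186 - 0.0116P = 0, so P* = 0.186/0.0116 = 16.

H* ≈ 97.9, P* ≈ 16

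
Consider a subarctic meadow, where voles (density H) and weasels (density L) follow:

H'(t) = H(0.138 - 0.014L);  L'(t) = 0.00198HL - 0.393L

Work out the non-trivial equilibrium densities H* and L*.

Set dL/dt = 0 with L > 0: 0.00198H - 0.393 = 0, so H* = 0.393/0.00198 = 198.
Set dH/dt = 0 with H > 0: 0.138 - 0.014L = 0, so L* = 0.138/0.014 = 9.86.

H* ≈ 198, L* ≈ 9.86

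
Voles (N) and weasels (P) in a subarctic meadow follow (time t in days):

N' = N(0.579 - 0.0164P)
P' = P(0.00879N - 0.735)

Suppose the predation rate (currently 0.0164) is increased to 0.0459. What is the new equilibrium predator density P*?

P* ≈ 12.6

At the interior fixed point, setting dN/dt = 0 with N > 0 fixes P* = (prey growth rate)/(NP coefficient) — independent of the other coefficients.
With the change, P* = 0.579/0.0459 = 12.6; it falls from 35.3.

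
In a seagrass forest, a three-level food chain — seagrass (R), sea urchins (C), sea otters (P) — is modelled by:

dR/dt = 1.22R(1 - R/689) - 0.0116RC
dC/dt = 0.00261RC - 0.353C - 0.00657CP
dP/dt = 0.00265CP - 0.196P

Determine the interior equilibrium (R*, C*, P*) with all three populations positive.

From dP/dt = 0: 0.00265C* = 0.196, so C* = 74.
From dR/dt = 0: 1.22(1 - R*/689) = 0.0116·74, giving R* = 689·(1 - 0.703) = 204.
From dC/dt = 0: 0.00261·204 - 0.353 = 0.00657P*, so P* = 0.181/0.00657 = 27.5.

R* ≈ 204, C* ≈ 74, P* ≈ 27.5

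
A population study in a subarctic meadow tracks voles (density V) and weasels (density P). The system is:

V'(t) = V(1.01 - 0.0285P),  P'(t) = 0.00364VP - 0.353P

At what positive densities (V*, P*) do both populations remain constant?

Set dP/dt = 0 with P > 0: 0.00364V - 0.353 = 0, so V* = 0.353/0.00364 = 97.
Set dV/dt = 0 with V > 0: 1.01 - 0.0285P = 0, so P* = 1.01/0.0285 = 35.4.

V* ≈ 97, P* ≈ 35.4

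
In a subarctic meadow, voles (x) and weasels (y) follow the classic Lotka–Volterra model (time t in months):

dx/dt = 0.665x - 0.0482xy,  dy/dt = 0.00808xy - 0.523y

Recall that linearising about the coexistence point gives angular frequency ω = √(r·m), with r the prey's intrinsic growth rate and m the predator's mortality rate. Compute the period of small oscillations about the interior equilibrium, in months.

Here r = 0.665 and m = 0.523, so r·m = 0.348.
ω = √0.348 = 0.59 per month, hence T = 2π/ω ≈ 10.7 months.

T ≈ 10.7 months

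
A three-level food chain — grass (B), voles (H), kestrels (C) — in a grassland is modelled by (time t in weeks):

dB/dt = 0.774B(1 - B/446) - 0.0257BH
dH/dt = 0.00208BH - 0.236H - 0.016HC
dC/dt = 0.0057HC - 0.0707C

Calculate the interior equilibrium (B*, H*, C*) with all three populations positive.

B* ≈ 262, H* ≈ 12.4, C* ≈ 19.4

From dC/dt = 0: 0.0057H* = 0.0707, so H* = 12.4.
From dB/dt = 0: 0.774(1 - B*/446) = 0.0257·12.4, giving B* = 446·(1 - 0.412) = 262.
From dH/dt = 0: 0.00208·262 - 0.236 = 0.016C*, so C* = 0.31/0.016 = 19.4.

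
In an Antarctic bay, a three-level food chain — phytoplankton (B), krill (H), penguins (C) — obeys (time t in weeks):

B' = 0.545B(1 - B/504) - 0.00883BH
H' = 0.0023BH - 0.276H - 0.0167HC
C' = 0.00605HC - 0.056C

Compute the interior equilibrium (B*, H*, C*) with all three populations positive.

From dC/dt = 0: 0.00605H* = 0.056, so H* = 9.26.
From dB/dt = 0: 0.545(1 - B*/504) = 0.00883·9.26, giving B* = 504·(1 - 0.15) = 428.
From dH/dt = 0: 0.0023·428 - 0.276 = 0.0167C*, so C* = 0.709/0.0167 = 42.5.

B* ≈ 428, H* ≈ 9.26, C* ≈ 42.5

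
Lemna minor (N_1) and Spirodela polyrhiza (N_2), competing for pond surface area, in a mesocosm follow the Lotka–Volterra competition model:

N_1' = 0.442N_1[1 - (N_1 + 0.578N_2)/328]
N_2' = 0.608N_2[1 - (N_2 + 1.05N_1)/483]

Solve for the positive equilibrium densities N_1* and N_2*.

Setting both brackets to zero gives the nullclines N_1 + 0.578N_2 = 328 and 1.05N_1 + N_2 = 483.
Substituting N_2 = 483 - 1.05N_1 into the first: N_1(1 - 0.578·1.05) = 328 - 0.578·483.
So N_1* = 48.8/0.393 = 124, and then N_2* = 483 - 1.05·124 = 353.

N_1* ≈ 124, N_2* ≈ 353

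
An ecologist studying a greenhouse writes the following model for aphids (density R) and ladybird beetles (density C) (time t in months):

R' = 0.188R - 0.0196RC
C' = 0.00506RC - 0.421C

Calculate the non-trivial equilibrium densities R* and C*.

Set dC/dt = 0 with C > 0: 0.00506R - 0.421 = 0, so R* = 0.421/0.00506 = 83.2.
Set dR/dt = 0 with R > 0: 0.188 - 0.0196C = 0, so C* = 0.188/0.0196 = 9.59.

R* ≈ 83.2, C* ≈ 9.59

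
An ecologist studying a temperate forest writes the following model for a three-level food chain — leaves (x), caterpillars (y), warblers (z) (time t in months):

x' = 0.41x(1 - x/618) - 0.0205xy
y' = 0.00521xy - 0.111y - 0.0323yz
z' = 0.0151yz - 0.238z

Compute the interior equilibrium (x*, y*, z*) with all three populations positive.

From dz/dt = 0: 0.0151y* = 0.238, so y* = 15.8.
From dx/dt = 0: 0.41(1 - x*/618) = 0.0205·15.8, giving x* = 618·(1 - 0.788) = 131.
From dy/dt = 0: 0.00521·131 - 0.111 = 0.0323z*, so z* = 0.571/0.0323 = 17.7.

x* ≈ 131, y* ≈ 15.8, z* ≈ 17.7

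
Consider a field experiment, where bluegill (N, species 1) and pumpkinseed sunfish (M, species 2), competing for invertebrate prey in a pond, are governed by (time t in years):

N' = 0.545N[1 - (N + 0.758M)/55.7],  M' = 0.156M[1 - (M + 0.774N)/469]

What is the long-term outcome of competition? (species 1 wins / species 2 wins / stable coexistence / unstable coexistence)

species 2 excludes species 1

Compare the nullcline intercepts: K1/α12 = 55.7/0.758 = 73.5 < K2 = 469; K2/α21 = 469/0.774 = 606 > K1 = 55.7.
Since the inequalities point opposite ways, species 2 can invade but species 1 cannot.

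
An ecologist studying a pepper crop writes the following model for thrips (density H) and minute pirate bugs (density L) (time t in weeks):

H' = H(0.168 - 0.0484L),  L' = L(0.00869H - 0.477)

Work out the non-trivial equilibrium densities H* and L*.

Set dL/dt = 0 with L > 0: 0.00869H - 0.477 = 0, so H* = 0.477/0.00869 = 54.9.
Set dH/dt = 0 with H > 0: 0.168 - 0.0484L = 0, so L* = 0.168/0.0484 = 3.47.

H* ≈ 54.9, L* ≈ 3.47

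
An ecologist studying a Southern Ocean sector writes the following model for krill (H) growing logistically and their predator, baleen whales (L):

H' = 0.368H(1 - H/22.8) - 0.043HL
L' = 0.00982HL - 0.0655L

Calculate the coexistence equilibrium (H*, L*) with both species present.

H* ≈ 6.67, L* ≈ 6.05

From dL/dt = 0 with L > 0: 0.00982H* = 0.0655, so H* = 6.67.
Substitute into dH/dt = 0: 0.368(1 - 6.67/22.8) = 0.043L*.
The bracket is 0.707, giving L* = 0.26/0.043 = 6.05.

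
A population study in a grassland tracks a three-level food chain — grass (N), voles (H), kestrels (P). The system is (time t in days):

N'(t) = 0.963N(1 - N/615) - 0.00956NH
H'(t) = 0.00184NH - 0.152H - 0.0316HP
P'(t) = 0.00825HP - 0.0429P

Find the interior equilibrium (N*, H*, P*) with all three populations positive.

From dP/dt = 0: 0.00825H* = 0.0429, so H* = 5.2.
From dN/dt = 0: 0.963(1 - N*/615) = 0.00956·5.2, giving N* = 615·(1 - 0.0516) = 583.
From dH/dt = 0: 0.00184·583 - 0.152 = 0.0316P*, so P* = 0.921/0.0316 = 29.2.

N* ≈ 583, H* ≈ 5.2, P* ≈ 29.2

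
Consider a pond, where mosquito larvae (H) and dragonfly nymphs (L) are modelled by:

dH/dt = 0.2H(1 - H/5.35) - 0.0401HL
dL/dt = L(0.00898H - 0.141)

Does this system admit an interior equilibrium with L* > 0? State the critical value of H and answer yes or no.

The predator equation gives dL/dt > 0 only when H > 0.141/0.00898 = 15.7.
Without the predator, H → K = 5.35. Since 5.35 < 15.7, the predator cannot invade.

Threshold H = 15.7; K < 15.7, so no, the predator goes extinct.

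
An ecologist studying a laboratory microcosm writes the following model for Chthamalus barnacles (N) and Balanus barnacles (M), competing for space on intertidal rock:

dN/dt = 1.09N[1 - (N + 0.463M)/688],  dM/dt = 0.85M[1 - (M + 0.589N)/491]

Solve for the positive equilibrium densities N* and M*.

Setting both brackets to zero gives the nullclines N + 0.463M = 688 and 0.589N + M = 491.
Substituting M = 491 - 0.589N into the first: N(1 - 0.463·0.589) = 688 - 0.463·491.
So N* = 461/0.727 = 633, and then M* = 491 - 0.589·633 = 118.

N* ≈ 633, M* ≈ 118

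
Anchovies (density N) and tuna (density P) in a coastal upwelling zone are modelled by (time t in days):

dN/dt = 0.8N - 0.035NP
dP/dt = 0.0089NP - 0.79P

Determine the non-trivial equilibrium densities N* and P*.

N* ≈ 88.8, P* ≈ 22.9

Set dP/dt = 0 with P > 0: 0.0089N - 0.79 = 0, so N* = 0.79/0.0089 = 88.8.
Set dN/dt = 0 with N > 0: 0.8 - 0.035P = 0, so P* = 0.8/0.035 = 22.9.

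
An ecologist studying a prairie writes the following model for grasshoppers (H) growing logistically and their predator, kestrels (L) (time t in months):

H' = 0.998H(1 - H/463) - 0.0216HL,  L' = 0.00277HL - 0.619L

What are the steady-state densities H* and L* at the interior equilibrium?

H* ≈ 223, L* ≈ 23.9

From dL/dt = 0 with L > 0: 0.00277H* = 0.619, so H* = 223.
Substitute into dH/dt = 0: 0.998(1 - 223/463) = 0.0216L*.
The bracket is 0.517, giving L* = 0.516/0.0216 = 23.9.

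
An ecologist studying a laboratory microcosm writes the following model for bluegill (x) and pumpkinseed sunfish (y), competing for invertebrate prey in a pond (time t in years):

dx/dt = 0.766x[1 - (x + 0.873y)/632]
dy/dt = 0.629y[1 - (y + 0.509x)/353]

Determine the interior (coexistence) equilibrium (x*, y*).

Setting both brackets to zero gives the nullclines x + 0.873y = 632 and 0.509x + y = 353.
Substituting y = 353 - 0.509x into the first: x(1 - 0.873·0.509) = 632 - 0.873·353.
So x* = 324/0.556 = 583, and then y* = 353 - 0.509·583 = 56.4.

x* ≈ 583, y* ≈ 56.4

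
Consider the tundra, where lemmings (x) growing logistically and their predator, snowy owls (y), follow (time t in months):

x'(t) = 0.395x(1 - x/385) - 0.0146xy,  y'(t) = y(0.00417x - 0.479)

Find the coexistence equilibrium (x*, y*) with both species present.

x* ≈ 115, y* ≈ 19

From dy/dt = 0 with y > 0: 0.00417x* = 0.479, so x* = 115.
Substitute into dx/dt = 0: 0.395(1 - 115/385) = 0.0146y*.
The bracket is 0.702, giving y* = 0.277/0.0146 = 19.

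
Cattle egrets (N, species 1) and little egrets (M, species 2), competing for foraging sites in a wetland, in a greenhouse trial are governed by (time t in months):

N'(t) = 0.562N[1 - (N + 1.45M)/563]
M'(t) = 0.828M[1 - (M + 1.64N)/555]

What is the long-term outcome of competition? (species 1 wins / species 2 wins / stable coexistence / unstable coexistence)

unstable coexistence (outcome depends on initial conditions)

Compare the nullcline intercepts: K1/α12 = 563/1.45 = 388 < K2 = 555; K2/α21 = 555/1.64 = 338 < K1 = 563.
Since both are reversed, neither can invade when rare; the interior point is a saddle.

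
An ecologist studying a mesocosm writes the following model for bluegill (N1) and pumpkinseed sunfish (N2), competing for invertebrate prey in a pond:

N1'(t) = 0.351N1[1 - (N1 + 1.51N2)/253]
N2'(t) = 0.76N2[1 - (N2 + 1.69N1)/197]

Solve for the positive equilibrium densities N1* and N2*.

N1* ≈ 28.7, N2* ≈ 149

Setting both brackets to zero gives the nullclines N1 + 1.51N2 = 253 and 1.69N1 + N2 = 197.
Substituting N2 = 197 - 1.69N1 into the first: N1(1 - 1.51·1.69) = 253 - 1.51·197.
So N1* = -44.5/-1.55 = 28.7, and then N2* = 197 - 1.69·28.7 = 149.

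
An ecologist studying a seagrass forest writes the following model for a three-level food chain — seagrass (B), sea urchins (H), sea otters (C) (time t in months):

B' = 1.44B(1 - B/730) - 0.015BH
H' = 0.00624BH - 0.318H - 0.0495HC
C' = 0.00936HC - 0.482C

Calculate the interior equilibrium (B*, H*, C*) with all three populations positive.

From dC/dt = 0: 0.00936H* = 0.482, so H* = 51.5.
From dB/dt = 0: 1.44(1 - B*/730) = 0.015·51.5, giving B* = 730·(1 - 0.536) = 338.
From dH/dt = 0: 0.00624·338 - 0.318 = 0.0495C*, so C* = 1.79/0.0495 = 36.2.

B* ≈ 338, H* ≈ 51.5, C* ≈ 36.2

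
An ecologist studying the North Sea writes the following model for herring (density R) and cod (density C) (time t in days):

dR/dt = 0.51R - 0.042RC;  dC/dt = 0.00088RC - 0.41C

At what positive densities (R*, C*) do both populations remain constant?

Set dC/dt = 0 with C > 0: 0.00088R - 0.41 = 0, so R* = 0.41/0.00088 = 466.
Set dR/dt = 0 with R > 0: 0.51 - 0.042C = 0, so C* = 0.51/0.042 = 12.1.

R* ≈ 466, C* ≈ 12.1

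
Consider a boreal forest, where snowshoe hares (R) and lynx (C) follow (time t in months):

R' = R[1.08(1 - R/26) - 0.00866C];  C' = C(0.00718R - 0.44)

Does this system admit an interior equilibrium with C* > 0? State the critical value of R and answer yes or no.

The predator equation gives dC/dt > 0 only when R > 0.44/0.00718 = 61.3.
Without the predator, R → K = 26. Since 26 < 61.3, the predator cannot invade.

Threshold R = 61.3; K < 61.3, so no, the predator goes extinct.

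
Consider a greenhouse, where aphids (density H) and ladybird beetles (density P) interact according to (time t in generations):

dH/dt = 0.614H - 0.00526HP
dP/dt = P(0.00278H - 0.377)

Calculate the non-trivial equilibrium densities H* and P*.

H* ≈ 136, P* ≈ 117

Set dP/dt = 0 with P > 0: 0.00278H - 0.377 = 0, so H* = 0.377/0.00278 = 136.
Set dH/dt = 0 with H > 0: 0.614 - 0.00526P = 0, so P* = 0.614/0.00526 = 117.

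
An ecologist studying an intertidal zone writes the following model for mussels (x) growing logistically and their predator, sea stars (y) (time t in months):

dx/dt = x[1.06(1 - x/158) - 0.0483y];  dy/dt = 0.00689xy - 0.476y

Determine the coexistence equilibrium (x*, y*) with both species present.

From dy/dt = 0 with y > 0: 0.00689x* = 0.476, so x* = 69.1.
Substitute into dx/dt = 0: 1.06(1 - 69.1/158) = 0.0483y*.
The bracket is 0.563, giving y* = 0.597/0.0483 = 12.4.

x* ≈ 69.1, y* ≈ 12.4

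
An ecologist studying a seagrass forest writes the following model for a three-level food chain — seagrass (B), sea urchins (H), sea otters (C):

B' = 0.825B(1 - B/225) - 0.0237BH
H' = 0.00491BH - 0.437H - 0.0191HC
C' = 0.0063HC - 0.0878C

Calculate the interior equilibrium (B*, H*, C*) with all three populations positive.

From dC/dt = 0: 0.0063H* = 0.0878, so H* = 13.9.
From dB/dt = 0: 0.825(1 - B*/225) = 0.0237·13.9, giving B* = 225·(1 - 0.4) = 135.
From dH/dt = 0: 0.00491·135 - 0.437 = 0.0191C*, so C* = 0.225/0.0191 = 11.8.

B* ≈ 135, H* ≈ 13.9, C* ≈ 11.8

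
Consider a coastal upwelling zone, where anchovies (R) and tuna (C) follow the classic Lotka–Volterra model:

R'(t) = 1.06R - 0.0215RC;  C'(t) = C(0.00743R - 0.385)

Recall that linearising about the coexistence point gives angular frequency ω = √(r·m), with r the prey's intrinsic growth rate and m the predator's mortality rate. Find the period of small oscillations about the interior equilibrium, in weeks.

Here r = 1.06 and m = 0.385, so r·m = 0.408.
ω = √0.408 = 0.639 per week, hence T = 2π/ω ≈ 9.84 weeks.

T ≈ 9.84 weeks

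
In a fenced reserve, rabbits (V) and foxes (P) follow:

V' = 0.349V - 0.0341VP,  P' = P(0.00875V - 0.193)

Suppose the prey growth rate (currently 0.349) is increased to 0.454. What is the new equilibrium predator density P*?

P* ≈ 13.3

At the interior fixed point, setting dV/dt = 0 with V > 0 fixes P* = (prey growth rate)/(VP coefficient) — independent of the other coefficients.
With the change, P* = 0.454/0.0341 = 13.3; it rises from 10.2.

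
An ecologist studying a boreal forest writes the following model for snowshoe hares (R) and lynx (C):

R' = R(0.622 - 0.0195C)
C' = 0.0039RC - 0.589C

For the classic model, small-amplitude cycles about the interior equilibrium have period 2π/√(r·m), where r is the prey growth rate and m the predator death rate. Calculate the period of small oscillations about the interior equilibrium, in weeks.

T ≈ 10.4 weeks

Here r = 0.622 and m = 0.589, so r·m = 0.366.
ω = √0.366 = 0.605 per week, hence T = 2π/ω ≈ 10.4 weeks.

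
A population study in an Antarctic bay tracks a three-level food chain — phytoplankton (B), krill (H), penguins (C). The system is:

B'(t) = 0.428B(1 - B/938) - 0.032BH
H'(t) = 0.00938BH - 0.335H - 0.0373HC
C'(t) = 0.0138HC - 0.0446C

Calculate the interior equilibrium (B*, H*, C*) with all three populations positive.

B* ≈ 711, H* ≈ 3.23, C* ≈ 170

From dC/dt = 0: 0.0138H* = 0.0446, so H* = 3.23.
From dB/dt = 0: 0.428(1 - B*/938) = 0.032·3.23, giving B* = 938·(1 - 0.242) = 711.
From dH/dt = 0: 0.00938·711 - 0.335 = 0.0373C*, so C* = 6.34/0.0373 = 170.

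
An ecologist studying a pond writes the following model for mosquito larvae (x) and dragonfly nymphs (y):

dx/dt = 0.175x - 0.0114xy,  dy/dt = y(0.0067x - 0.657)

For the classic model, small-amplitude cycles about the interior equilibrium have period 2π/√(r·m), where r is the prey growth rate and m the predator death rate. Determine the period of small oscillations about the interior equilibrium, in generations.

Here r = 0.175 and m = 0.657, so r·m = 0.115.
ω = √0.115 = 0.339 per generation, hence T = 2π/ω ≈ 18.5 generations.

T ≈ 18.5 generations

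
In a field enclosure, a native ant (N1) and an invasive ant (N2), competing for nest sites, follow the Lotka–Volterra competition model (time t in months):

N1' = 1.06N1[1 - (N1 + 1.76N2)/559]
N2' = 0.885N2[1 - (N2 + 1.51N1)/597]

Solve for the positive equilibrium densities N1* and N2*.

Setting both brackets to zero gives the nullclines N1 + 1.76N2 = 559 and 1.51N1 + N2 = 597.
Substituting N2 = 597 - 1.51N1 into the first: N1(1 - 1.76·1.51) = 559 - 1.76·597.
So N1* = -492/-1.66 = 297, and then N2* = 597 - 1.51·297 = 149.

N1* ≈ 297, N2* ≈ 149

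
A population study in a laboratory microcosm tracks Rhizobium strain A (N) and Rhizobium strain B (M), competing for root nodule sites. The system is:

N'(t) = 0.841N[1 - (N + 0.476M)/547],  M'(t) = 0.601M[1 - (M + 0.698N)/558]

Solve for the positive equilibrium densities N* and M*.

Setting both brackets to zero gives the nullclines N + 0.476M = 547 and 0.698N + M = 558.
Substituting M = 558 - 0.698N into the first: N(1 - 0.476·0.698) = 547 - 0.476·558.
So N* = 281/0.668 = 421, and then M* = 558 - 0.698·421 = 264.

N* ≈ 421, M* ≈ 264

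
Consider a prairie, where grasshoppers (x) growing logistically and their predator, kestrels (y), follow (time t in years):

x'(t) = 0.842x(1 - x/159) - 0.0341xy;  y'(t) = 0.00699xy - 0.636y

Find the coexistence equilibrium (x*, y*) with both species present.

x* ≈ 91, y* ≈ 10.6

From dy/dt = 0 with y > 0: 0.00699x* = 0.636, so x* = 91.
Substitute into dx/dt = 0: 0.842(1 - 91/159) = 0.0341y*.
The bracket is 0.428, giving y* = 0.36/0.0341 = 10.6.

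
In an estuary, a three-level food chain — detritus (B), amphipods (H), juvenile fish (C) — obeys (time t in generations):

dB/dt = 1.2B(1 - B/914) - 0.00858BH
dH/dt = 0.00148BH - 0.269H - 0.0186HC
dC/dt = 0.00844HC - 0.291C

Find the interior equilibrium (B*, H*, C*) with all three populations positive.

From dC/dt = 0: 0.00844H* = 0.291, so H* = 34.5.
From dB/dt = 0: 1.2(1 - B*/914) = 0.00858·34.5, giving B* = 914·(1 - 0.247) = 689.
From dH/dt = 0: 0.00148·689 - 0.269 = 0.0186C*, so C* = 0.75/0.0186 = 40.3.

B* ≈ 689, H* ≈ 34.5, C* ≈ 40.3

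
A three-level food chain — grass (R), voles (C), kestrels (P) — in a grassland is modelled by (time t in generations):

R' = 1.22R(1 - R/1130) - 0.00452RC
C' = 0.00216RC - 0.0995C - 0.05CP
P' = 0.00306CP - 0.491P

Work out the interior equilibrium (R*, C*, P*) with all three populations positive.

From dP/dt = 0: 0.00306C* = 0.491, so C* = 160.
From dR/dt = 0: 1.22(1 - R*/1130) = 0.00452·160, giving R* = 1130·(1 - 0.594) = 458.
From dC/dt = 0: 0.00216·458 - 0.0995 = 0.05P*, so P* = 0.89/0.05 = 17.8.

R* ≈ 458, C* ≈ 160, P* ≈ 17.8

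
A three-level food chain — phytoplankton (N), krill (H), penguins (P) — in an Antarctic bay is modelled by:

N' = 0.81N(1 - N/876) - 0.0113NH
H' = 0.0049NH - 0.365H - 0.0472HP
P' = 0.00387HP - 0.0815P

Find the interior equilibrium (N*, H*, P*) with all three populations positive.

N* ≈ 619, H* ≈ 21.1, P* ≈ 56.5

From dP/dt = 0: 0.00387H* = 0.0815, so H* = 21.1.
From dN/dt = 0: 0.81(1 - N*/876) = 0.0113·21.1, giving N* = 876·(1 - 0.294) = 619.
From dH/dt = 0: 0.0049·619 - 0.365 = 0.0472P*, so P* = 2.67/0.0472 = 56.5.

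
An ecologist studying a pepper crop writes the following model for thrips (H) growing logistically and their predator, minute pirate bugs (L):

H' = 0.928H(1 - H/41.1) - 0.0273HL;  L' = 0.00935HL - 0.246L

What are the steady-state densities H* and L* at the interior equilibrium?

From dL/dt = 0 with L > 0: 0.00935H* = 0.246, so H* = 26.3.
Substitute into dH/dt = 0: 0.928(1 - 26.3/41.1) = 0.0273L*.
The bracket is 0.36, giving L* = 0.334/0.0273 = 12.2.

H* ≈ 26.3, L* ≈ 12.2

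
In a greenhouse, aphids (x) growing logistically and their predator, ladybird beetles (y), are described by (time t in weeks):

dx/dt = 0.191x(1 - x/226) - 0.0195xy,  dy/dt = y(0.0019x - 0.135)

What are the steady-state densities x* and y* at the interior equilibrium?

x* ≈ 71.1, y* ≈ 6.72

From dy/dt = 0 with y > 0: 0.0019x* = 0.135, so x* = 71.1.
Substitute into dx/dt = 0: 0.191(1 - 71.1/226) = 0.0195y*.
The bracket is 0.686, giving y* = 0.131/0.0195 = 6.72.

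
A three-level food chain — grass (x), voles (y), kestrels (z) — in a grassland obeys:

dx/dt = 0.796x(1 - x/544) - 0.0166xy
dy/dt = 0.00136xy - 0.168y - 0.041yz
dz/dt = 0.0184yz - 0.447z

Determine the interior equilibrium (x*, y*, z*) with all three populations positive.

From dz/dt = 0: 0.0184y* = 0.447, so y* = 24.3.
From dx/dt = 0: 0.796(1 - x*/544) = 0.0166·24.3, giving x* = 544·(1 - 0.507) = 268.
From dy/dt = 0: 0.00136·268 - 0.168 = 0.041z*, so z* = 0.197/0.041 = 4.81.

x* ≈ 268, y* ≈ 24.3, z* ≈ 4.81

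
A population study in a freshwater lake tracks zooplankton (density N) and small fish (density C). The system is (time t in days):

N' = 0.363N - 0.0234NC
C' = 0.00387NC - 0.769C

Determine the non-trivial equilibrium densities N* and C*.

N* ≈ 199, C* ≈ 15.5

Set dC/dt = 0 with C > 0: 0.00387N - 0.769 = 0, so N* = 0.769/0.00387 = 199.
Set dN/dt = 0 with N > 0: 0.363 - 0.0234C = 0, so C* = 0.363/0.0234 = 15.5.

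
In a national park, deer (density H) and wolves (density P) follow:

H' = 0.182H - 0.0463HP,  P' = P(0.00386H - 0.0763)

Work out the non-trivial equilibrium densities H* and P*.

Set dP/dt = 0 with P > 0: 0.00386H - 0.0763 = 0, so H* = 0.0763/0.00386 = 19.8.
Set dH/dt = 0 with H > 0: 0.182 - 0.0463P = 0, so P* = 0.182/0.0463 = 3.93.

H* ≈ 19.8, P* ≈ 3.93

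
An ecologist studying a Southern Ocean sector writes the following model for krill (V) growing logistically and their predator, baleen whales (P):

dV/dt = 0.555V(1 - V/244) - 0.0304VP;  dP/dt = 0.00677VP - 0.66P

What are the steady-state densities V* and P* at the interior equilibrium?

From dP/dt = 0 with P > 0: 0.00677V* = 0.66, so V* = 97.5.
Substitute into dV/dt = 0: 0.555(1 - 97.5/244) = 0.0304P*.
The bracket is 0.6, giving P* = 0.333/0.0304 = 11.

V* ≈ 97.5, P* ≈ 11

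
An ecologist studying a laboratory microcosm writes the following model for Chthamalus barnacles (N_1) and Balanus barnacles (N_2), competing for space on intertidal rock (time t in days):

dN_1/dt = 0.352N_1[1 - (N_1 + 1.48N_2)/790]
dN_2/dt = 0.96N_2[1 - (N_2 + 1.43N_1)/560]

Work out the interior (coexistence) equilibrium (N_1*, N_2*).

Setting both brackets to zero gives the nullclines N_1 + 1.48N_2 = 790 and 1.43N_1 + N_2 = 560.
Substituting N_2 = 560 - 1.43N_1 into the first: N_1(1 - 1.48·1.43) = 790 - 1.48·560.
So N_1* = -38.8/-1.12 = 34.8, and then N_2* = 560 - 1.43·34.8 = 510.

N_1* ≈ 34.8, N_2* ≈ 510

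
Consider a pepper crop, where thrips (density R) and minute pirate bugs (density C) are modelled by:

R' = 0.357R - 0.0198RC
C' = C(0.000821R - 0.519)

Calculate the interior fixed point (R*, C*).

R* ≈ 632, C* ≈ 18

Set dC/dt = 0 with C > 0: 0.000821R - 0.519 = 0, so R* = 0.519/0.000821 = 632.
Set dR/dt = 0 with R > 0: 0.357 - 0.0198C = 0, so C* = 0.357/0.0198 = 18.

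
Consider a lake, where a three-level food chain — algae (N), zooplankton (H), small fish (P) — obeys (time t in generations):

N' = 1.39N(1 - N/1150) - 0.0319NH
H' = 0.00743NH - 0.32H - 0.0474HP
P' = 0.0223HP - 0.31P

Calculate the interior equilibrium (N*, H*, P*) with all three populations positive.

From dP/dt = 0: 0.0223H* = 0.31, so H* = 13.9.
From dN/dt = 0: 1.39(1 - N*/1150) = 0.0319·13.9, giving N* = 1150·(1 - 0.319) = 783.
From dH/dt = 0: 0.00743·783 - 0.32 = 0.0474P*, so P* = 5.5/0.0474 = 116.

N* ≈ 783, H* ≈ 13.9, P* ≈ 116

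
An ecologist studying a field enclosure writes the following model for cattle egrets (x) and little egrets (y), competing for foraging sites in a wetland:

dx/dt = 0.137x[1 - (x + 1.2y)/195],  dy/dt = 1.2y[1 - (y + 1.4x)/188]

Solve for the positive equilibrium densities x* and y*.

x* ≈ 45, y* ≈ 125

Setting both brackets to zero gives the nullclines x + 1.2y = 195 and 1.4x + y = 188.
Substituting y = 188 - 1.4x into the first: x(1 - 1.2·1.4) = 195 - 1.2·188.
So x* = -30.6/-0.68 = 45, and then y* = 188 - 1.4·45 = 125.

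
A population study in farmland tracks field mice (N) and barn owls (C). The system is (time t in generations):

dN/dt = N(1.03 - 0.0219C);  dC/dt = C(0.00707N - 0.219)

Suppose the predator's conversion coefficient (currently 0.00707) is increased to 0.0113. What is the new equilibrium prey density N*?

N* ≈ 19.4

At the interior fixed point, setting dC/dt = 0 with C > 0 fixes N* = (predator death rate)/(NC coefficient) — independent of the other coefficients.
With the change, N* = 0.219/0.0113 = 19.4; it falls from 31.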